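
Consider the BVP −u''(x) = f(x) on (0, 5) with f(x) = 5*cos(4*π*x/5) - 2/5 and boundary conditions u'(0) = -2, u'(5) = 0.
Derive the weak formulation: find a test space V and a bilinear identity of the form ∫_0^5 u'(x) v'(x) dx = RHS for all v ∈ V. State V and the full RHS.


V = H^1(0, 5) (v unrestricted at boundary; u is determined up to an additive constant); weak form: ∫_0^5 u'v' dx = ∫_0^5 (5*cos(4*π*x/5) - 2/5) v dx + 2·v(0) for all v ∈ V.

Multiply both sides by a test function v and integrate from 0 to 5:
  ∫_0^5 −u''(x) v(x) dx = ∫_0^5 f(x) v(x) dx.
Integrate the LHS by parts once:
  ∫_0^5 −u'' v dx = −[u'(x) v(x)]_0^5 + ∫_0^5 u'(x) v'(x) dx.
Thus ∫_0^5 u'(x) v'(x) dx = ∫_0^5 f(x) v(x) dx + [u'(x) v(x)]_0^5.
Choose V so that boundary terms are either known or forced to vanish.
u has inhomogeneous Neumann u'(0) = -2, u'(5) = 0. [u' v]_0^5 = (0)·v(5) − (-2)·v(0) = 2·v(0). Take V = H^1(0, 5); boundary term becomes part of RHS.
Weak formulation: find u (satisfying any essential BC) such that ∫_0^5 u'(x) v'(x) dx = ∫_0^5 f v dx + 2·v(0) for all v ∈ V (Neumann data are natural BCs: they enter the RHS as boundary terms).
Substituting f(x) = 5*cos(4*π*x/5) - 2/5, the right-hand side is ∫_0^5 (5*cos(4*π*x/5) - 2/5) v dx + 2·v(0).
Compatibility check (pure Neumann): taking v ≡ 1 ∈ V gives 0 = ∫_0^5 f dx + (0) − (-2), i.e. ∫_0^5 f dx must equal u'(0) − u'(5) = -2. Indeed ∫_0^5 (5*cos(4*π*x/5) - 2/5) dx = -2, so the data are compatible. The solution is then unique only up to an additive constant (fix it e.g. by requiring ∫_0^5 u dx = 0).


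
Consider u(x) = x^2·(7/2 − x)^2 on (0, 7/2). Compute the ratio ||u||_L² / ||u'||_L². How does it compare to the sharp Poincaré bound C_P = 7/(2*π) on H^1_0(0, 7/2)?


||u||_L² / ||u'||_L² = 7*sqrt(3)/12 < C_P = 7/(2*π).

u(x) = x^2·(7/2 − x)^2, so u'(x) = x*(2*x - 7)*(4*x - 7)/2.
u(x) = x^2·(7/2 − x)^2 vanishes at x = 0 and x = 7/2, so u ∈ H^1_0(0, 7/2). Differentiate via the product rule and integrate the resulting polynomials term by term.
  ∫_0^7/2 u² dx = ∫_0^7/2 (x^8 - 14*x^7 + 147*x^6/2 - 343*x^5/2 + 2401*x^4/16) dx. Term by term:
    ∫_0^7/2 x^8 dx = 40353607/4608;  ∫_0^7/2 -14*x^7 dx = -40353607/1024;  ∫_0^7/2 147*x^6/2 dx = 17294403/256;
    ∫_0^7/2 -343*x^5/2 dx = -40353607/768;  ∫_0^7/2 2401*x^4/16 dx = 40353607/2560.
  Sum: 40353607/4608 − 40353607/1024 + 17294403/256 − 40353607/768 + 40353607/2560 = 5764801/46080.
  ∫_0^7/2 (u')² dx = ∫_0^7/2 (16*x^6 - 168*x^5 + 637*x^4 - 1029*x^3 + 2401*x^2/4) dx. Term by term:
    ∫_0^7/2 16*x^6 dx = 117649/8;  ∫_0^7/2 -168*x^5 dx = -823543/16;  ∫_0^7/2 637*x^4 dx = 10706059/160;
    ∫_0^7/2 -1029*x^3 dx = -2470629/64;  ∫_0^7/2 2401*x^2/4 dx = 823543/96.
  Sum: 117649/8 − 823543/16 + 10706059/160 − 2470629/64 + 823543/96 = 117649/960.
∫_0^7/2 u² dx = 5764801/46080, so ||u||_L² = 2401*sqrt(5)/480.
∫_0^7/2 (u')² dx = 117649/960, so ||u'||_L² = 343*sqrt(15)/120.
Ratio ||u||_L² / ||u'||_L² = 7*sqrt(3)/12.
Sharp Poincaré constant on H^1_0(0, 7/2) is C_P = L/π = 7/(2*π), achieved by sin(2*π/7·x).
A polynomial bump cannot attain the sharp Poincaré constant (only the first sine eigenfunction does), so the ratio is strictly less than C_P, consistent with ||u||_L² ≤ C_P ||u'||_L².


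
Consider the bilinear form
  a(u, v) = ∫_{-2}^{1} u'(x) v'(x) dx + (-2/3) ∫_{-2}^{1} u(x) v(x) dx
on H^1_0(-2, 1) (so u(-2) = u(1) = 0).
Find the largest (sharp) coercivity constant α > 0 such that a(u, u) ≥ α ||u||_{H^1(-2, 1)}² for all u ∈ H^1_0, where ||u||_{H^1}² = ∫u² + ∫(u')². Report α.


α = (-6 + π^2)/(9 + π^2)

Coercivity of a(·,·) on H^1_0(-2, 1) means a(u, u) ≥ α ||u||_{H^1}² for every u ∈ H^1_0.
The interval has length L = 3, and Poincaré/coercivity depend only on L. Here a(u, u) = ∫(u')² + (-2/3)·∫u².
Here c = -2/3 < 0 with |c| < (π/L)² = π^2/9, so coercivity still holds. The condition a(u,u) ≥ α||u||_{H^1}² reads (1−α)∫(u')² ≥ (α−c)∫u². Any admissible α is ≤ 1 (rapidly oscillating u have ∫u²/∫(u')² → 0), and α = 1 would force 0 ≥ (1−c)∫u², impossible since c < 1; so 1−α > 0. By the sharp Poincaré inequality on H^1_0 of an interval of length L, ∫(u')² ≥ (π/L)²∫u² with equality for the first sine mode sin(π(x−x₀)/L) (x₀ the left endpoint), so the inequality holds for all u iff (1−α)(π/L)² ≥ α − c, i.e. α ≤ ((π/L)² + c)/((π/L)² + 1) = (1 + c(L/π)²)/(1 + (L/π)²). (Direct route, valid since c ≤ 0: Poincaré gives c∫u² ≥ c(L/π)²∫(u')², so a(u,u) ≥ (1 + c(L/π)²)∫(u')², while ||u||_{H^1}² ≤ (1 + (L/π)²)∫(u')²; dividing yields the same α.) With (π/L)² = π^2/9 and c = -2/3, the largest admissible constant is α = ((π/L)² + c)/((π/L)² + 1).
Simplifying, α = (-6 + π^2)/(9 + π^2).


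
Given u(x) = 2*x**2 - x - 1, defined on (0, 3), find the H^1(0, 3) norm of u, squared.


||u||_{H^1}^2 = 1047/5

The H^1 norm (squared) on an interval (0, L) is
  ||u||_{H^1}^2 = ∫_0^L u(x)^2 dx + ∫_0^L u'(x)^2 dx.
Compute u'(x) = 4*x - 1.
Then u(x)^2 = 4*x**4 - 4*x**3 - 3*x**2 + 2*x + 1 and u'(x)^2 = 16*x**2 - 8*x + 1.
Integrate each monomial from 0 to 3 using ∫_0^3 c·x^n dx = c·3^(n+1)/(n+1):
  ∫_0^3 u(x)^2 dx = ∫_0^3 (4*x^4 - 4*x^3 - 3*x^2 + 2*x + 1) dx. Term by term:
    ∫_0^3 4*x^4 dx = 972/5;  ∫_0^3 -4*x^3 dx = -81;  ∫_0^3 -3*x^2 dx = -27;
    ∫_0^3 2*x dx = 9;  ∫_0^3 1 dx = 3.
  Sum: 972/5 − 81 − 27 + 9 + 3 = 492/5.
  ∫_0^3 u'(x)^2 dx = ∫_0^3 (16*x^2 - 8*x + 1) dx. Term by term:
    ∫_0^3 16*x^2 dx = 144;  ∫_0^3 -8*x dx = -36;  ∫_0^3 1 dx = 3.
  Sum: 144 − 36 + 3 = 111.
Adding: ||u||_{H^1}^2 = 492/5 + 111 = 1047/5.


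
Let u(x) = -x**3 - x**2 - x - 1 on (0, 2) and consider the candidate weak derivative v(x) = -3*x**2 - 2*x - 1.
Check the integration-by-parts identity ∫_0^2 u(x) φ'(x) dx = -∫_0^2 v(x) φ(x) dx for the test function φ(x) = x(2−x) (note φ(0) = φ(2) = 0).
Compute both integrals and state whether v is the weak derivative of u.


LHS = 44/5, RHS = 44/5. Yes, v = u' weakly.

u(x) = -x**3 - x**2 - x - 1, classical derivative u'(x) = -3*x**2 - 2*x - 1.
φ(x) = x(2−x), so φ'(x) = 2 - 2*x.
Note φ(0) = φ(2) = 0, so the boundary term u·φ vanishes.
LHS = ∫_0^2 u(x) φ'(x) dx = ∫_0^2 (2*x^4 - 2) dx. Term by term:
  ∫_0^2 2*x^4 dx = 64/5;  ∫_0^2 -2 dx = -4.
Sum: 64/5 − 4 = 44/5.
So LHS = 44/5.
∫_0^2 v(x) φ(x) dx = ∫_0^2 (3*x^4 - 4*x^3 - 3*x^2 - 2*x) dx. Term by term:
  ∫_0^2 3*x^4 dx = 96/5;  ∫_0^2 -4*x^3 dx = -16;  ∫_0^2 -3*x^2 dx = -8;
  ∫_0^2 -2*x dx = -4.
Sum: 96/5 − 16 − 8 − 4 = -44/5.
So RHS = -∫_0^2 v(x) φ(x) dx = 44/5.
LHS = RHS, so the identity holds for this test φ.
Moreover u is smooth here and v(x) = u'(x) = -3*x**2 - 2*x - 1 pointwise, so the identity holds for every test function. Hence v is the weak derivative of u.


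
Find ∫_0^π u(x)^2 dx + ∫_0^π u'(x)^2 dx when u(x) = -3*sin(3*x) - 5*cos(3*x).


||u||_{H^1(0,π)}^2 = 170*π

u'(x) = 15*sin(3*x) - 9*cos(3*x).
Expand u² and (u')² and integrate term by term on (0, π), using: for integers n ≥ 1, ∫_0^π sin²(nx) dx = ∫_0^π cos²(nx) dx = π/2; for n ≠ n', ∫_0^π sin(nx)sin(n'x) dx = ∫_0^π cos(nx)cos(n'x) dx = 0; and by product-to-sum, ∫_0^π sin(nx)cos(n'x) dx = ½∫_0^π [sin((n+n')x) + sin((n−n')x)] dx, which is 0 when n+n' is even and 2n/(n²−n'²) when n+n' is odd (it need not vanish on (0, π)).
  u² squared terms: (-5)²·∫cos(3x)² dx = 25·π/2 = 25*π/2;  (-3)²·∫sin(3x)² dx = 9·π/2 = 9*π/2.
  u² cross terms: 2·(-5)·(-3)·∫cos(3x)·sin(3x) dx = 30·(0) = 0.
  So ∫_0^π u² dx = 25*π/2 + 9*π/2 + 0 = 17*π.
  (u')² squared terms: (-9)²·∫cos(3x)² dx = 81·π/2 = 81*π/2;  (15)²·∫sin(3x)² dx = 225·π/2 = 225*π/2.
  (u')² cross terms: 2·(-9)·(15)·∫cos(3x)·sin(3x) dx = -270·(0) = 0.
  So ∫_0^π (u')² dx = 81*π/2 + 225*π/2 + 0 = 153*π.
||u||_{H^1}^2 = (17*π) + (153*π) = 170*π.


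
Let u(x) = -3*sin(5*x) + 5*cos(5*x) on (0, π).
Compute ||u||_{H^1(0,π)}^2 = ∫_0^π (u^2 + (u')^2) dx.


||u||_{H^1(0,π)}^2 = 442*π

u'(x) = -25*sin(5*x) - 15*cos(5*x).
Expand u² and (u')² and integrate term by term on (0, π), using: for integers n ≥ 1, ∫_0^π sin²(nx) dx = ∫_0^π cos²(nx) dx = π/2; for n ≠ n', ∫_0^π sin(nx)sin(n'x) dx = ∫_0^π cos(nx)cos(n'x) dx = 0; and by product-to-sum, ∫_0^π sin(nx)cos(n'x) dx = ½∫_0^π [sin((n+n')x) + sin((n−n')x)] dx, which is 0 when n+n' is even and 2n/(n²−n'²) when n+n' is odd (it need not vanish on (0, π)).
  u² squared terms: (-3)²·∫sin(5x)² dx = 9·π/2 = 9*π/2;  (5)²·∫cos(5x)² dx = 25·π/2 = 25*π/2.
  u² cross terms: 2·(-3)·(5)·∫sin(5x)·cos(5x) dx = -30·(0) = 0.
  So ∫_0^π u² dx = 9*π/2 + 25*π/2 + 0 = 17*π.
  (u')² squared terms: (-25)²·∫sin(5x)² dx = 625·π/2 = 625*π/2;  (-15)²·∫cos(5x)² dx = 225·π/2 = 225*π/2.
  (u')² cross terms: 2·(-25)·(-15)·∫sin(5x)·cos(5x) dx = 750·(0) = 0.
  So ∫_0^π (u')² dx = 625*π/2 + 225*π/2 + 0 = 425*π.
||u||_{H^1}^2 = (17*π) + (425*π) = 442*π.


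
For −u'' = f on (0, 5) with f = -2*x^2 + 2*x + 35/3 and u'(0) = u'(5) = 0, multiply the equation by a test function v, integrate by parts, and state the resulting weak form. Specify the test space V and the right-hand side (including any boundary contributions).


V = H^1(0, 5) (no boundary constraint on v; u is determined up to an additive constant); weak form: ∫_0^5 u'v' dx = ∫_0^5 (-2*x^2 + 2*x + 35/3) v dx for all v ∈ V.

Multiply both sides by a test function v and integrate from 0 to 5:
  ∫_0^5 −u''(x) v(x) dx = ∫_0^5 f(x) v(x) dx.
Integrate the LHS by parts once:
  ∫_0^5 −u'' v dx = −[u'(x) v(x)]_0^5 + ∫_0^5 u'(x) v'(x) dx.
Thus ∫_0^5 u'(x) v'(x) dx = ∫_0^5 f(x) v(x) dx + [u'(x) v(x)]_0^5.
Choose V so that boundary terms are either known or forced to vanish.
u has homogeneous Neumann: u'(0) = u'(5) = 0. So [u' v]_0^5 = 0·v(5) − 0·v(0) = 0 for any v; take V = H^1(0, 5).
Weak formulation: find u (satisfying any essential BC) such that ∫_0^5 u'(x) v'(x) dx = ∫_0^5 f v dx for all v ∈ V (homogeneous Neumann, so boundary terms vanish).
Substituting f(x) = -2*x^2 + 2*x + 35/3, the right-hand side is ∫_0^5 (-2*x^2 + 2*x + 35/3) v dx.
Compatibility check (pure Neumann): taking v ≡ 1 ∈ V gives 0 = ∫_0^5 f dx + (0) − (0), i.e. ∫_0^5 f dx must equal u'(0) − u'(5) = 0. Indeed ∫_0^5 (-2*x^2 + 2*x + 35/3) dx = 0, so the data are compatible. The solution is then unique only up to an additive constant (fix it e.g. by requiring ∫_0^5 u dx = 0).


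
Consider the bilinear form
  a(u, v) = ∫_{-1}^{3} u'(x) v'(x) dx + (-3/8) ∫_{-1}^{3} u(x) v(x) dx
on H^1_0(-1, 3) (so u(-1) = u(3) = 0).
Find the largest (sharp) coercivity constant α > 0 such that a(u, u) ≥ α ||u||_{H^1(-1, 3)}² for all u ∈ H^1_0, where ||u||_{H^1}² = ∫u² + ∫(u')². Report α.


α = (-6 + π^2)/(π^2 + 16)

Coercivity of a(·,·) on H^1_0(-1, 3) means a(u, u) ≥ α ||u||_{H^1}² for every u ∈ H^1_0.
The interval has length L = 4, and Poincaré/coercivity depend only on L. Here a(u, u) = ∫(u')² + (-3/8)·∫u².
Here c = -3/8 < 0 with |c| < (π/L)² = π^2/16, so coercivity still holds. The condition a(u,u) ≥ α||u||_{H^1}² reads (1−α)∫(u')² ≥ (α−c)∫u². Any admissible α is ≤ 1 (rapidly oscillating u have ∫u²/∫(u')² → 0), and α = 1 would force 0 ≥ (1−c)∫u², impossible since c < 1; so 1−α > 0. By the sharp Poincaré inequality on H^1_0 of an interval of length L, ∫(u')² ≥ (π/L)²∫u² with equality for the first sine mode sin(π(x−x₀)/L) (x₀ the left endpoint), so the inequality holds for all u iff (1−α)(π/L)² ≥ α − c, i.e. α ≤ ((π/L)² + c)/((π/L)² + 1) = (1 + c(L/π)²)/(1 + (L/π)²). (Direct route, valid since c ≤ 0: Poincaré gives c∫u² ≥ c(L/π)²∫(u')², so a(u,u) ≥ (1 + c(L/π)²)∫(u')², while ||u||_{H^1}² ≤ (1 + (L/π)²)∫(u')²; dividing yields the same α.) With (π/L)² = π^2/16 and c = -3/8, the largest admissible constant is α = ((π/L)² + c)/((π/L)² + 1).
Simplifying, α = (-6 + π^2)/(π^2 + 16).


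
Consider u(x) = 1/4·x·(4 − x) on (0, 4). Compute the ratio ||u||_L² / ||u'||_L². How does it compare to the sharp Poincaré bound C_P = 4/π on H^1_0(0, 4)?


||u||_L² / ||u'||_L² = 2*sqrt(10)/5 < C_P = 4/π.

u(x) = 1/4·x·(4 − x), so u'(x) = 1 - x/2.
u(x) = 1/4·x·(4 − x) vanishes at x = 0 and x = 4, so u ∈ H^1_0(0, 4). Differentiate via the product rule and integrate the resulting polynomials term by term.
  ∫_0^4 u² dx = ∫_0^4 (x^4/16 - x^3/2 + x^2) dx. Term by term:
    ∫_0^4 x^4/16 dx = 64/5;  ∫_0^4 -x^3/2 dx = -32;  ∫_0^4 x^2 dx = 64/3.
  Sum: 64/5 − 32 + 64/3 = 32/15.
  ∫_0^4 (u')² dx = ∫_0^4 (x^2/4 - x + 1) dx. Term by term:
    ∫_0^4 x^2/4 dx = 16/3;  ∫_0^4 -x dx = -8;  ∫_0^4 1 dx = 4.
  Sum: 16/3 − 8 + 4 = 4/3.
∫_0^4 u² dx = 32/15, so ||u||_L² = 4*sqrt(30)/15.
∫_0^4 (u')² dx = 4/3, so ||u'||_L² = 2*sqrt(3)/3.
Ratio ||u||_L² / ||u'||_L² = 2*sqrt(10)/5.
Sharp Poincaré constant on H^1_0(0, 4) is C_P = L/π = 4/π, achieved by sin(π/4·x).
A polynomial bump cannot attain the sharp Poincaré constant (only the first sine eigenfunction does), so the ratio is strictly less than C_P, consistent with ||u||_L² ≤ C_P ||u'||_L².


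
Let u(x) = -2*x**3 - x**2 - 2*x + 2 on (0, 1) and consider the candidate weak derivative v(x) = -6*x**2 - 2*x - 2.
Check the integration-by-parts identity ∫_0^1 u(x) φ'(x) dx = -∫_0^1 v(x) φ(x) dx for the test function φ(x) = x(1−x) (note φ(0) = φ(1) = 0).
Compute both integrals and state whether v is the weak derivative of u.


LHS = 4/5, RHS = 4/5. Yes, v = u' weakly.

u(x) = -2*x**3 - x**2 - 2*x + 2, classical derivative u'(x) = -6*x**2 - 2*x - 2.
φ(x) = x(1−x), so φ'(x) = 1 - 2*x.
Note φ(0) = φ(1) = 0, so the boundary term u·φ vanishes.
LHS = ∫_0^1 u(x) φ'(x) dx = ∫_0^1 (4*x^4 + 3*x^2 - 6*x + 2) dx. Term by term:
  ∫_0^1 4*x^4 dx = 4/5;  ∫_0^1 3*x^2 dx = 1;  ∫_0^1 -6*x dx = -3;
  ∫_0^1 2 dx = 2.
Sum: 4/5 + 1 − 3 + 2 = 4/5.
So LHS = 4/5.
∫_0^1 v(x) φ(x) dx = ∫_0^1 (6*x^4 - 4*x^3 - 2*x) dx. Term by term:
  ∫_0^1 6*x^4 dx = 6/5;  ∫_0^1 -4*x^3 dx = -1;  ∫_0^1 -2*x dx = -1.
Sum: 6/5 − 1 − 1 = -4/5.
So RHS = -∫_0^1 v(x) φ(x) dx = 4/5.
LHS = RHS, so the identity holds for this test φ.
Moreover u is smooth here and v(x) = u'(x) = -6*x**2 - 2*x - 2 pointwise, so the identity holds for every test function. Hence v is the weak derivative of u.


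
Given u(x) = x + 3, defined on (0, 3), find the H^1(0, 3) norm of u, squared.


||u||_{H^1}^2 = 66

The H^1 norm (squared) on an interval (0, L) is
  ||u||_{H^1}^2 = ∫_0^L u(x)^2 dx + ∫_0^L u'(x)^2 dx.
Compute u'(x) = 1.
Then u(x)^2 = x**2 + 6*x + 9 and u'(x)^2 = 1.
Integrate each monomial from 0 to 3 using ∫_0^3 c·x^n dx = c·3^(n+1)/(n+1):
  ∫_0^3 u(x)^2 dx = ∫_0^3 (x^2 + 6*x + 9) dx. Term by term:
    ∫_0^3 x^2 dx = 9;  ∫_0^3 6*x dx = 27;  ∫_0^3 9 dx = 27.
  Sum: 9 + 27 + 27 = 63.
  ∫_0^3 u'(x)^2 dx = ∫_0^3 (1) dx. Term by term:
    ∫_0^3 1 dx = 3.
Adding: ||u||_{H^1}^2 = 63 + 3 = 66.


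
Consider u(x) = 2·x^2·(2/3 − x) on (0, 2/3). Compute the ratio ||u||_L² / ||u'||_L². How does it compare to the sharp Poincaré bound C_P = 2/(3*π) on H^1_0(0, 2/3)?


||u||_L² / ||u'||_L² = sqrt(14)/21 < C_P = 2/(3*π).

u(x) = 2·x^2·(2/3 − x), so u'(x) = 2*x*(4 - 9*x)/3.
u(x) = 2·x^2·(2/3 − x) vanishes at x = 0 and x = 2/3, so u ∈ H^1_0(0, 2/3). Differentiate via the product rule and integrate the resulting polynomials term by term.
  ∫_0^2/3 u² dx = ∫_0^2/3 (4*x^6 - 16*x^5/3 + 16*x^4/9) dx. Term by term:
    ∫_0^2/3 4*x^6 dx = 512/15309;  ∫_0^2/3 -16*x^5/3 dx = -512/6561;  ∫_0^2/3 16*x^4/9 dx = 512/10935.
  Sum: 512/15309 − 512/6561 + 512/10935 = 512/229635.
  ∫_0^2/3 (u')² dx = ∫_0^2/3 (36*x^4 - 32*x^3 + 64*x^2/9) dx. Term by term:
    ∫_0^2/3 36*x^4 dx = 128/135;  ∫_0^2/3 -32*x^3 dx = -128/81;  ∫_0^2/3 64*x^2/9 dx = 512/729.
  Sum: 128/135 − 128/81 + 512/729 = 256/3645.
∫_0^2/3 u² dx = 512/229635, so ||u||_L² = 16*sqrt(70)/2835.
∫_0^2/3 (u')² dx = 256/3645, so ||u'||_L² = 16*sqrt(5)/135.
Ratio ||u||_L² / ||u'||_L² = sqrt(14)/21.
Sharp Poincaré constant on H^1_0(0, 2/3) is C_P = L/π = 2/(3*π), achieved by sin(3*π/2·x).
A polynomial bump cannot attain the sharp Poincaré constant (only the first sine eigenfunction does), so the ratio is strictly less than C_P, consistent with ||u||_L² ≤ C_P ||u'||_L².


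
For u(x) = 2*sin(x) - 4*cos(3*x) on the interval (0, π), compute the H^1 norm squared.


||u||_{H^1(0,π)}^2 = 84*π

u'(x) = 12*sin(3*x) + 2*cos(x).
Expand u² and (u')² and integrate term by term on (0, π), using: for integers n ≥ 1, ∫_0^π sin²(nx) dx = ∫_0^π cos²(nx) dx = π/2; for n ≠ n', ∫_0^π sin(nx)sin(n'x) dx = ∫_0^π cos(nx)cos(n'x) dx = 0; and by product-to-sum, ∫_0^π sin(nx)cos(n'x) dx = ½∫_0^π [sin((n+n')x) + sin((n−n')x)] dx, which is 0 when n+n' is even and 2n/(n²−n'²) when n+n' is odd (it need not vanish on (0, π)).
  u² squared terms: (-4)²·∫cos(3x)² dx = 16·π/2 = 8*π;  (2)²·∫sin(x)² dx = 4·π/2 = 2*π.
  u² cross terms: 2·(-4)·(2)·∫cos(3x)·sin(x) dx = -16·(0) = 0.
  So ∫_0^π u² dx = 8*π + 2*π + 0 = 10*π.
  (u')² squared terms: (2)²·∫cos(x)² dx = 4·π/2 = 2*π;  (12)²·∫sin(3x)² dx = 144·π/2 = 72*π.
  (u')² cross terms: 2·(2)·(12)·∫cos(x)·sin(3x) dx = 48·(0) = 0.
  So ∫_0^π (u')² dx = 2*π + 72*π + 0 = 74*π.
||u||_{H^1}^2 = (10*π) + (74*π) = 84*π.


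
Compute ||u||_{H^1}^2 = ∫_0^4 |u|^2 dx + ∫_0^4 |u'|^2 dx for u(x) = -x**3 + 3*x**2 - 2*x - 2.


||u||_{H^1}^2 = 72608/105

The H^1 norm (squared) on an interval (0, L) is
  ||u||_{H^1}^2 = ∫_0^L u(x)^2 dx + ∫_0^L u'(x)^2 dx.
Compute u'(x) = -3*x**2 + 6*x - 2.
Then u(x)^2 = x**6 - 6*x**5 + 13*x**4 - 8*x**3 - 8*x**2 + 8*x + 4 and u'(x)^2 = 9*x**4 - 36*x**3 + 48*x**2 - 24*x + 4.
Integrate each monomial from 0 to 4 using ∫_0^4 c·x^n dx = c·4^(n+1)/(n+1):
  ∫_0^4 u(x)^2 dx = ∫_0^4 (x^6 - 6*x^5 + 13*x^4 - 8*x^3 - 8*x^2 + 8*x + 4) dx. Term by term:
    ∫_0^4 x^6 dx = 16384/7;  ∫_0^4 -6*x^5 dx = -4096;  ∫_0^4 13*x^4 dx = 13312/5;
    ∫_0^4 -8*x^3 dx = -512;  ∫_0^4 -8*x^2 dx = -512/3;  ∫_0^4 8*x dx = 64;
    ∫_0^4 4 dx = 16.
  Sum: 16384/7 − 4096 + 13312/5 − 512 − 512/3 + 64 + 16 = 31952/105.
  ∫_0^4 u'(x)^2 dx = ∫_0^4 (9*x^4 - 36*x^3 + 48*x^2 - 24*x + 4) dx. Term by term:
    ∫_0^4 9*x^4 dx = 9216/5;  ∫_0^4 -36*x^3 dx = -2304;  ∫_0^4 48*x^2 dx = 1024;
    ∫_0^4 -24*x dx = -192;  ∫_0^4 4 dx = 16.
  Sum: 9216/5 − 2304 + 1024 − 192 + 16 = 1936/5.
Adding: ||u||_{H^1}^2 = 31952/105 + 1936/5 = 72608/105.


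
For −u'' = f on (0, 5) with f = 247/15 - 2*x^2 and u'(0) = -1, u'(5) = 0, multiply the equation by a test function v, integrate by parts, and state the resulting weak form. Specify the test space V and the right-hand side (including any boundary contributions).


V = H^1(0, 5) (v unrestricted at boundary; u is determined up to an additive constant); weak form: ∫_0^5 u'v' dx = ∫_0^5 (247/15 - 2*x^2) v dx + v(0) for all v ∈ V.

Multiply both sides by a test function v and integrate from 0 to 5:
  ∫_0^5 −u''(x) v(x) dx = ∫_0^5 f(x) v(x) dx.
Integrate the LHS by parts once:
  ∫_0^5 −u'' v dx = −[u'(x) v(x)]_0^5 + ∫_0^5 u'(x) v'(x) dx.
Thus ∫_0^5 u'(x) v'(x) dx = ∫_0^5 f(x) v(x) dx + [u'(x) v(x)]_0^5.
Choose V so that boundary terms are either known or forced to vanish.
u has inhomogeneous Neumann u'(0) = -1, u'(5) = 0. [u' v]_0^5 = (0)·v(5) − (-1)·v(0) = v(0). Take V = H^1(0, 5); boundary term becomes part of RHS.
Weak formulation: find u (satisfying any essential BC) such that ∫_0^5 u'(x) v'(x) dx = ∫_0^5 f v dx + v(0) for all v ∈ V (Neumann data are natural BCs: they enter the RHS as boundary terms).
Substituting f(x) = 247/15 - 2*x^2, the right-hand side is ∫_0^5 (247/15 - 2*x^2) v dx + v(0).
Compatibility check (pure Neumann): taking v ≡ 1 ∈ V gives 0 = ∫_0^5 f dx + (0) − (-1), i.e. ∫_0^5 f dx must equal u'(0) − u'(5) = -1. Indeed ∫_0^5 (247/15 - 2*x^2) dx = -1, so the data are compatible. The solution is then unique only up to an additive constant (fix it e.g. by requiring ∫_0^5 u dx = 0).


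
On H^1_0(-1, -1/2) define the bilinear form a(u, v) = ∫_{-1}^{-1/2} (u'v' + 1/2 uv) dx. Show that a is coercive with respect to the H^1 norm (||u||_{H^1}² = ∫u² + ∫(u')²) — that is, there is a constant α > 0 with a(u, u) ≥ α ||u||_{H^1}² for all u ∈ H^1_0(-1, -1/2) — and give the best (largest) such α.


α = (1 + 8*π^2)/(2*(1 + 4*π^2))

Coercivity of a(·,·) on H^1_0(-1, -1/2) means a(u, u) ≥ α ||u||_{H^1}² for every u ∈ H^1_0.
The interval has length L = 1/2, and Poincaré/coercivity depend only on L. Here a(u, u) = ∫(u')² + (1/2)·∫u².
Here 0 < c = 1/2 < 1. The condition a(u,u) ≥ α||u||_{H^1}² reads (1−α)∫(u')² ≥ (α−c)∫u². Any admissible α is ≤ 1 (rapidly oscillating u have ∫u²/∫(u')² → 0), and α = 1 would force 0 ≥ (1−c)∫u², impossible since c < 1; so 1−α > 0. By the sharp Poincaré inequality on H^1_0 of an interval of length L, ∫(u')² ≥ (π/L)²∫u² with equality for the first sine mode sin(π(x−x₀)/L) (x₀ the left endpoint), so the inequality holds for all u iff (1−α)(π/L)² ≥ α − c, i.e. α ≤ ((π/L)² + c)/((π/L)² + 1) = (1 + c(L/π)²)/(1 + (L/π)²). With (π/L)² = 4*π^2 and c = 1/2, the largest admissible constant is α = ((π/L)² + c)/((π/L)² + 1).
Simplifying, α = (1 + 8*π^2)/(2*(1 + 4*π^2)).


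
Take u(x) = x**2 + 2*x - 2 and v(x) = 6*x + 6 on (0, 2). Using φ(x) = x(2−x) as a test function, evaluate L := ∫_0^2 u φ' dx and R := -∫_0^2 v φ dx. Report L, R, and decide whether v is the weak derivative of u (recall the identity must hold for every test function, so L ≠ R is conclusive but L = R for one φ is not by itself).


LHS = -16/3, RHS = -16. No, v is not the weak derivative of u.

u(x) = x**2 + 2*x - 2, classical derivative u'(x) = 2*x + 2.
φ(x) = x(2−x), so φ'(x) = 2 - 2*x.
Note φ(0) = φ(2) = 0, so the boundary term u·φ vanishes.
LHS = ∫_0^2 u(x) φ'(x) dx = ∫_0^2 (-2*x^3 - 2*x^2 + 8*x - 4) dx. Term by term:
  ∫_0^2 -2*x^3 dx = -8;  ∫_0^2 -2*x^2 dx = -16/3;  ∫_0^2 8*x dx = 16;
  ∫_0^2 -4 dx = -8.
Sum: -8 − 16/3 + 16 − 8 = -16/3.
So LHS = -16/3.
∫_0^2 v(x) φ(x) dx = ∫_0^2 (-6*x^3 + 6*x^2 + 12*x) dx. Term by term:
  ∫_0^2 -6*x^3 dx = -24;  ∫_0^2 6*x^2 dx = 16;  ∫_0^2 12*x dx = 24.
Sum: -24 + 16 + 24 = 16.
So RHS = -∫_0^2 v(x) φ(x) dx = -16.
LHS − RHS = 32/3 ≠ 0, so the identity fails.
(For a valid weak derivative the identity must hold for EVERY test function, in particular this one. The failure shows v is NOT the weak derivative of u.)
Correct weak derivative would be u'(x) = 2*x + 2.


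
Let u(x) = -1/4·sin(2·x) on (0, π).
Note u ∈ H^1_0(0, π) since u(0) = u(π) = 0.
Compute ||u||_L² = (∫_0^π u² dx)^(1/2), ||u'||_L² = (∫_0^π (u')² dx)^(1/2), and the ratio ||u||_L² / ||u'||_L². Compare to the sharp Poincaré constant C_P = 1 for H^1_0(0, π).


||u||_L² / ||u'||_L² = 1/2 < C_P = 1.

u(x) = -1/4·sin(2·x), so u'(x) = -cos(2*x)/2.
Writing u(x) = A·sin(kπx/L) with A = -1/4 and k = 2, use ∫_0^L sin²(kπx/L) dx = L/2 and ∫_0^L cos²(kπx/L) dx = L/2.
u² = 1/16·sin²(2·x) and (u')² = 1/4·cos²(2·x), and each of sin², cos² integrates to L/2 = π/2 over (0, π).
∫_0^π u² dx = π/32, so ||u||_L² = sqrt(2)*sqrt(π)/8.
∫_0^π (u')² dx = π/8, so ||u'||_L² = sqrt(2)*sqrt(π)/4.
Ratio ||u||_L² / ||u'||_L² = 1/2.
Sharp Poincaré constant on H^1_0(0, π) is C_P = L/π = 1, achieved by sin(x).
This is the k = 2 harmonic; the ratio L/(kπ) is strictly less than C_P = L/π, consistent with the sharp inequality ||u||_L² ≤ C_P ||u'||_L².


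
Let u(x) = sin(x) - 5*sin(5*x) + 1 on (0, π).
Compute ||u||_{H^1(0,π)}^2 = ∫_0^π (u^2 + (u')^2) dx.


||u||_{H^1(0,π)}^2 = 327*π

u'(x) = cos(x) - 25*cos(5*x).
Expand u² and (u')² and integrate term by term on (0, π), using: for integers n ≥ 1, ∫_0^π sin²(nx) dx = ∫_0^π cos²(nx) dx = π/2; for n ≠ n', ∫_0^π sin(nx)sin(n'x) dx = ∫_0^π cos(nx)cos(n'x) dx = 0; and by product-to-sum, ∫_0^π sin(nx)cos(n'x) dx = ½∫_0^π [sin((n+n')x) + sin((n−n')x)] dx, which is 0 when n+n' is even and 2n/(n²−n'²) when n+n' is odd (it need not vanish on (0, π)). For the constant mode: ∫_0^π 1 dx = π, ∫_0^π cos(nx) dx = 0, ∫_0^π sin(nx) dx = (1−(−1)^n)/n.
  u² squared terms: (1)²·∫1 dx = 1·π = π;  (-5)²·∫sin(5x)² dx = 25·π/2 = 25*π/2;  (1)²·∫sin(x)² dx = 1·π/2 = π/2.
  u² cross terms: 2·(1)·(-5)·∫1·sin(5x) dx = -10·(2/5) = -4;  2·(1)·(1)·∫1·sin(x) dx = 2·(2) = 4;  2·(-5)·(1)·∫sin(5x)·sin(x) dx = -10·(0) = 0.
  So ∫_0^π u² dx = π + 25*π/2 + π/2 − 4 + 4 + 0 = 14*π.
  (u')² squared terms: (-25)²·∫cos(5x)² dx = 625·π/2 = 625*π/2;  (1)²·∫cos(x)² dx = 1·π/2 = π/2.
  (u')² cross terms: 2·(-25)·(1)·∫cos(5x)·cos(x) dx = -50·(0) = 0.
  So ∫_0^π (u')² dx = 625*π/2 + π/2 + 0 = 313*π.
||u||_{H^1}^2 = (14*π) + (313*π) = 327*π.


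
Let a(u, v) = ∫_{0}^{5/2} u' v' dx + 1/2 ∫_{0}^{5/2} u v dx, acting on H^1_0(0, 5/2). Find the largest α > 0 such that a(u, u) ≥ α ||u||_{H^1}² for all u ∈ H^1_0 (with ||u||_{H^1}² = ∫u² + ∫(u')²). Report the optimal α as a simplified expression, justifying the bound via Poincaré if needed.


α = (25 + 8*π^2)/(2*(25 + 4*π^2))

Coercivity of a(·,·) on H^1_0(0, 5/2) means a(u, u) ≥ α ||u||_{H^1}² for every u ∈ H^1_0.
The interval has length L = 5/2, and Poincaré/coercivity depend only on L. Here a(u, u) = ∫(u')² + (1/2)·∫u².
Here 0 < c = 1/2 < 1. The condition a(u,u) ≥ α||u||_{H^1}² reads (1−α)∫(u')² ≥ (α−c)∫u². Any admissible α is ≤ 1 (rapidly oscillating u have ∫u²/∫(u')² → 0), and α = 1 would force 0 ≥ (1−c)∫u², impossible since c < 1; so 1−α > 0. By the sharp Poincaré inequality on H^1_0 of an interval of length L, ∫(u')² ≥ (π/L)²∫u² with equality for the first sine mode sin(π(x−x₀)/L) (x₀ the left endpoint), so the inequality holds for all u iff (1−α)(π/L)² ≥ α − c, i.e. α ≤ ((π/L)² + c)/((π/L)² + 1) = (1 + c(L/π)²)/(1 + (L/π)²). With (π/L)² = 4*π^2/25 and c = 1/2, the largest admissible constant is α = ((π/L)² + c)/((π/L)² + 1).
Simplifying, α = (25 + 8*π^2)/(2*(25 + 4*π^2)).


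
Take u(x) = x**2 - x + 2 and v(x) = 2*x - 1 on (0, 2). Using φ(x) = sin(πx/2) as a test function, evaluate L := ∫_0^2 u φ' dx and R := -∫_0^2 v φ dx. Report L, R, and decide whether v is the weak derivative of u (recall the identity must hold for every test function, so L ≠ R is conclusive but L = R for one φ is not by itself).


LHS = -4/π, RHS = -4/π. Yes, v = u' weakly.

u(x) = x**2 - x + 2, classical derivative u'(x) = 2*x - 1.
φ(x) = sin(πx/2), so φ'(x) = π*cos(π*x/2)/2.
Note φ(0) = φ(2) = 0, so the boundary term u·φ vanishes.
LHS = ∫_0^2 u(x) φ'(x) dx = ∫_0^2 (π*x^2*cos(π*x/2)/2 - π*x*cos(π*x/2)/2 + π*cos(π*x/2)) dx. Term by term:
  ∫_0^2 π*cos(π*x/2) dx = 0;  ∫_0^2 π*x^2*cos(π*x/2)/2 dx = -8/π;  ∫_0^2 -π*x*cos(π*x/2)/2 dx = 4/π.
Sum: 0 − 8/π + 4/π = -4/π.
So LHS = -4/π.
∫_0^2 v(x) φ(x) dx = ∫_0^2 (2*x*sin(π*x/2) - sin(π*x/2)) dx. Term by term:
  ∫_0^2 -sin(π*x/2) dx = -4/π;  ∫_0^2 2*x*sin(π*x/2) dx = 8/π.
Sum: -4/π + 8/π = 4/π.
So RHS = -∫_0^2 v(x) φ(x) dx = -4/π.
LHS = RHS, so the identity holds for this test φ.
Moreover u is smooth here and v(x) = u'(x) = 2*x - 1 pointwise, so the identity holds for every test function. Hence v is the weak derivative of u.


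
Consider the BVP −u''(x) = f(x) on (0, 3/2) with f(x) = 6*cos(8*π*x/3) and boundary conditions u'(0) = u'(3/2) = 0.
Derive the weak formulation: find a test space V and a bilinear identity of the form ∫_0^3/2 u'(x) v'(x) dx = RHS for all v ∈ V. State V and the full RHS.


V = H^1(0, 3/2) (no boundary constraint on v; u is determined up to an additive constant); weak form: ∫_0^3/2 u'v' dx = ∫_0^3/2 (6*cos(8*π*x/3)) v dx for all v ∈ V.

Multiply both sides by a test function v and integrate from 0 to 3/2:
  ∫_0^3/2 −u''(x) v(x) dx = ∫_0^3/2 f(x) v(x) dx.
Integrate the LHS by parts once:
  ∫_0^3/2 −u'' v dx = −[u'(x) v(x)]_0^3/2 + ∫_0^3/2 u'(x) v'(x) dx.
Thus ∫_0^3/2 u'(x) v'(x) dx = ∫_0^3/2 f(x) v(x) dx + [u'(x) v(x)]_0^3/2.
Choose V so that boundary terms are either known or forced to vanish.
u has homogeneous Neumann: u'(0) = u'(3/2) = 0. So [u' v]_0^3/2 = 0·v(3/2) − 0·v(0) = 0 for any v; take V = H^1(0, 3/2).
Weak formulation: find u (satisfying any essential BC) such that ∫_0^3/2 u'(x) v'(x) dx = ∫_0^3/2 f v dx for all v ∈ V (homogeneous Neumann, so boundary terms vanish).
Substituting f(x) = 6*cos(8*π*x/3), the right-hand side is ∫_0^3/2 (6*cos(8*π*x/3)) v dx.
Compatibility check (pure Neumann): taking v ≡ 1 ∈ V gives 0 = ∫_0^3/2 f dx + (0) − (0), i.e. ∫_0^3/2 f dx must equal u'(0) − u'(3/2) = 0. Indeed ∫_0^3/2 (6*cos(8*π*x/3)) dx = 0, so the data are compatible. The solution is then unique only up to an additive constant (fix it e.g. by requiring ∫_0^3/2 u dx = 0).


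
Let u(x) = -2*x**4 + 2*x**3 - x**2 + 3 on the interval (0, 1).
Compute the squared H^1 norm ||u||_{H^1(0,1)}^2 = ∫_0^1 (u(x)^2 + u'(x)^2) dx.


||u||_{H^1}^2 = 3086/315

The H^1 norm (squared) on an interval (0, L) is
  ||u||_{H^1}^2 = ∫_0^L u(x)^2 dx + ∫_0^L u'(x)^2 dx.
Compute u'(x) = -8*x**3 + 6*x**2 - 2*x.
Then u(x)^2 = 4*x**8 - 8*x**7 + 8*x**6 - 4*x**5 - 11*x**4 + 12*x**3 - 6*x**2 + 9 and u'(x)^2 = 64*x**6 - 96*x**5 + 68*x**4 - 24*x**3 + 4*x**2.
Integrate each monomial from 0 to 1 using ∫_0^1 c·x^n dx = c·1^(n+1)/(n+1):
  ∫_0^1 u(x)^2 dx = ∫_0^1 (4*x^8 - 8*x^7 + 8*x^6 - 4*x^5 - 11*x^4 + 12*x^3 - 6*x^2 + 9) dx. Term by term:
    ∫_0^1 4*x^8 dx = 4/9;  ∫_0^1 -8*x^7 dx = -1;  ∫_0^1 8*x^6 dx = 8/7;
    ∫_0^1 -4*x^5 dx = -2/3;  ∫_0^1 -11*x^4 dx = -11/5;  ∫_0^1 12*x^3 dx = 3;
    ∫_0^1 -6*x^2 dx = -2;  ∫_0^1 9 dx = 9.
  Sum: 4/9 − 1 + 8/7 − 2/3 − 11/5 + 3 − 2 + 9 = 2432/315.
  ∫_0^1 u'(x)^2 dx = ∫_0^1 (64*x^6 - 96*x^5 + 68*x^4 - 24*x^3 + 4*x^2) dx. Term by term:
    ∫_0^1 64*x^6 dx = 64/7;  ∫_0^1 -96*x^5 dx = -16;  ∫_0^1 68*x^4 dx = 68/5;
    ∫_0^1 -24*x^3 dx = -6;  ∫_0^1 4*x^2 dx = 4/3.
  Sum: 64/7 − 16 + 68/5 − 6 + 4/3 = 218/105.
Adding: ||u||_{H^1}^2 = 2432/315 + 218/105 = 3086/315.


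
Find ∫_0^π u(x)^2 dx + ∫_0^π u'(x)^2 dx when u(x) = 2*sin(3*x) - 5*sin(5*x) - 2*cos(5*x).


||u||_{H^1(0,π)}^2 = 397*π

u'(x) = 10*sin(5*x) + 6*cos(3*x) - 25*cos(5*x).
Expand u² and (u')² and integrate term by term on (0, π), using: for integers n ≥ 1, ∫_0^π sin²(nx) dx = ∫_0^π cos²(nx) dx = π/2; for n ≠ n', ∫_0^π sin(nx)sin(n'x) dx = ∫_0^π cos(nx)cos(n'x) dx = 0; and by product-to-sum, ∫_0^π sin(nx)cos(n'x) dx = ½∫_0^π [sin((n+n')x) + sin((n−n')x)] dx, which is 0 when n+n' is even and 2n/(n²−n'²) when n+n' is odd (it need not vanish on (0, π)).
  u² squared terms: (-5)²·∫sin(5x)² dx = 25·π/2 = 25*π/2;  (-2)²·∫cos(5x)² dx = 4·π/2 = 2*π;  (2)²·∫sin(3x)² dx = 4·π/2 = 2*π.
  u² cross terms: 2·(-5)·(-2)·∫sin(5x)·cos(5x) dx = 20·(0) = 0;  2·(-5)·(2)·∫sin(5x)·sin(3x) dx = -20·(0) = 0;  2·(-2)·(2)·∫cos(5x)·sin(3x) dx = -8·(0) = 0.
  So ∫_0^π u² dx = 25*π/2 + 2*π + 2*π + 0 + 0 + 0 = 33*π/2.
  (u')² squared terms: (-25)²·∫cos(5x)² dx = 625·π/2 = 625*π/2;  (6)²·∫cos(3x)² dx = 36·π/2 = 18*π;  (10)²·∫sin(5x)² dx = 100·π/2 = 50*π.
  (u')² cross terms: 2·(-25)·(6)·∫cos(5x)·cos(3x) dx = -300·(0) = 0;  2·(-25)·(10)·∫cos(5x)·sin(5x) dx = -500·(0) = 0;  2·(6)·(10)·∫cos(3x)·sin(5x) dx = 120·(0) = 0.
  So ∫_0^π (u')² dx = 625*π/2 + 18*π + 50*π + 0 + 0 + 0 = 761*π/2.
||u||_{H^1}^2 = (33*π/2) + (761*π/2) = 397*π.


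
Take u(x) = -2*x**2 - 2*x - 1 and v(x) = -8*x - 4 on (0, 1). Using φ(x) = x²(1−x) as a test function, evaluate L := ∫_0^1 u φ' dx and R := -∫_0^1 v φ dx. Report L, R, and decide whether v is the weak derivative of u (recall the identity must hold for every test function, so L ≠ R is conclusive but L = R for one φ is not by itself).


LHS = 11/30, RHS = 11/15. No, v is not the weak derivative of u.

u(x) = -2*x**2 - 2*x - 1, classical derivative u'(x) = -4*x - 2.
φ(x) = x²(1−x), so φ'(x) = x*(2 - 3*x).
Note φ(0) = φ(1) = 0, so the boundary term u·φ vanishes.
LHS = ∫_0^1 u(x) φ'(x) dx = ∫_0^1 (6*x^4 + 2*x^3 - x^2 - 2*x) dx. Term by term:
  ∫_0^1 6*x^4 dx = 6/5;  ∫_0^1 2*x^3 dx = 1/2;  ∫_0^1 -x^2 dx = -1/3;
  ∫_0^1 -2*x dx = -1.
Sum: 6/5 + 1/2 − 1/3 − 1 = 11/30.
So LHS = 11/30.
∫_0^1 v(x) φ(x) dx = ∫_0^1 (8*x^4 - 4*x^3 - 4*x^2) dx. Term by term:
  ∫_0^1 8*x^4 dx = 8/5;  ∫_0^1 -4*x^3 dx = -1;  ∫_0^1 -4*x^2 dx = -4/3.
Sum: 8/5 − 1 − 4/3 = -11/15.
So RHS = -∫_0^1 v(x) φ(x) dx = 11/15.
LHS − RHS = -11/30 ≠ 0, so the identity fails.
(For a valid weak derivative the identity must hold for EVERY test function, in particular this one. The failure shows v is NOT the weak derivative of u.)
Correct weak derivative would be u'(x) = -4*x - 2.


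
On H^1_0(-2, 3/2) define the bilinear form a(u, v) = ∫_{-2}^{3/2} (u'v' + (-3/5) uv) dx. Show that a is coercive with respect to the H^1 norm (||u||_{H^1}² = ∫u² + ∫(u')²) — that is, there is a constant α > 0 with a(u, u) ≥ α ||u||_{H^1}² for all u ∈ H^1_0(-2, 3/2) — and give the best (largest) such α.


α = (-147 + 20*π^2)/(5*(4*π^2 + 49))

Coercivity of a(·,·) on H^1_0(-2, 3/2) means a(u, u) ≥ α ||u||_{H^1}² for every u ∈ H^1_0.
The interval has length L = 7/2, and Poincaré/coercivity depend only on L. Here a(u, u) = ∫(u')² + (-3/5)·∫u².
Here c = -3/5 < 0 with |c| < (π/L)² = 4*π^2/49, so coercivity still holds. The condition a(u,u) ≥ α||u||_{H^1}² reads (1−α)∫(u')² ≥ (α−c)∫u². Any admissible α is ≤ 1 (rapidly oscillating u have ∫u²/∫(u')² → 0), and α = 1 would force 0 ≥ (1−c)∫u², impossible since c < 1; so 1−α > 0. By the sharp Poincaré inequality on H^1_0 of an interval of length L, ∫(u')² ≥ (π/L)²∫u² with equality for the first sine mode sin(π(x−x₀)/L) (x₀ the left endpoint), so the inequality holds for all u iff (1−α)(π/L)² ≥ α − c, i.e. α ≤ ((π/L)² + c)/((π/L)² + 1) = (1 + c(L/π)²)/(1 + (L/π)²). (Direct route, valid since c ≤ 0: Poincaré gives c∫u² ≥ c(L/π)²∫(u')², so a(u,u) ≥ (1 + c(L/π)²)∫(u')², while ||u||_{H^1}² ≤ (1 + (L/π)²)∫(u')²; dividing yields the same α.) With (π/L)² = 4*π^2/49 and c = -3/5, the largest admissible constant is α = ((π/L)² + c)/((π/L)² + 1).
Simplifying, α = (-147 + 20*π^2)/(5*(4*π^2 + 49)).


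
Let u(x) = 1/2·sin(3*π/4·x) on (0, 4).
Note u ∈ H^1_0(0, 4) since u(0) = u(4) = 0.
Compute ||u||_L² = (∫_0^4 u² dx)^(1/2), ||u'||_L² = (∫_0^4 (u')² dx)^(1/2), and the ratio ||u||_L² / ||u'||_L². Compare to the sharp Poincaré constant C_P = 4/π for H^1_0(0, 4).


||u||_L² / ||u'||_L² = 4/(3*π) < C_P = 4/π.

u(x) = 1/2·sin(3*π/4·x), so u'(x) = 3*π*cos(3*π*x/4)/8.
Writing u(x) = A·sin(kπx/L) with A = 1/2 and k = 3, use ∫_0^L sin²(kπx/L) dx = L/2 and ∫_0^L cos²(kπx/L) dx = L/2.
u² = 1/4·sin²(3*π/4·x) and (u')² = 9*π^2/64·cos²(3*π/4·x), and each of sin², cos² integrates to L/2 = 2 over (0, 4).
∫_0^4 u² dx = 1/2, so ||u||_L² = sqrt(2)/2.
∫_0^4 (u')² dx = 9*π^2/32, so ||u'||_L² = 3*sqrt(2)*π/8.
Ratio ||u||_L² / ||u'||_L² = 4/(3*π).
Sharp Poincaré constant on H^1_0(0, 4) is C_P = L/π = 4/π, achieved by sin(π/4·x).
This is the k = 3 harmonic; the ratio L/(kπ) is strictly less than C_P = L/π, consistent with the sharp inequality ||u||_L² ≤ C_P ||u'||_L².


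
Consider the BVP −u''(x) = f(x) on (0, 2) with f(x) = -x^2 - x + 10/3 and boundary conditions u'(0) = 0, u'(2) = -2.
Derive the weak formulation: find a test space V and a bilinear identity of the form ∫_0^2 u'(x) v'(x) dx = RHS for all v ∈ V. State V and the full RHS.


V = H^1(0, 2) (v unrestricted at boundary; u is determined up to an additive constant); weak form: ∫_0^2 u'v' dx = ∫_0^2 (-x^2 - x + 10/3) v dx − 2·v(2) for all v ∈ V.

Multiply both sides by a test function v and integrate from 0 to 2:
  ∫_0^2 −u''(x) v(x) dx = ∫_0^2 f(x) v(x) dx.
Integrate the LHS by parts once:
  ∫_0^2 −u'' v dx = −[u'(x) v(x)]_0^2 + ∫_0^2 u'(x) v'(x) dx.
Thus ∫_0^2 u'(x) v'(x) dx = ∫_0^2 f(x) v(x) dx + [u'(x) v(x)]_0^2.
Choose V so that boundary terms are either known or forced to vanish.
u has inhomogeneous Neumann u'(0) = 0, u'(2) = -2. [u' v]_0^2 = (-2)·v(2) − (0)·v(0) = − 2·v(2). Take V = H^1(0, 2); boundary term becomes part of RHS.
Weak formulation: find u (satisfying any essential BC) such that ∫_0^2 u'(x) v'(x) dx = ∫_0^2 f v dx − 2·v(2) for all v ∈ V (Neumann data are natural BCs: they enter the RHS as boundary terms).
Substituting f(x) = -x^2 - x + 10/3, the right-hand side is ∫_0^2 (-x^2 - x + 10/3) v dx − 2·v(2).
Compatibility check (pure Neumann): taking v ≡ 1 ∈ V gives 0 = ∫_0^2 f dx + (-2) − (0), i.e. ∫_0^2 f dx must equal u'(0) − u'(2) = 2. Indeed ∫_0^2 (-x^2 - x + 10/3) dx = 2, so the data are compatible. The solution is then unique only up to an additive constant (fix it e.g. by requiring ∫_0^2 u dx = 0).


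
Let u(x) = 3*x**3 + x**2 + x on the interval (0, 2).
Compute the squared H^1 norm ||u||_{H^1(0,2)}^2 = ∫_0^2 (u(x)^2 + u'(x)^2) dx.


||u||_{H^1}^2 = 106586/105

The H^1 norm (squared) on an interval (0, L) is
  ||u||_{H^1}^2 = ∫_0^L u(x)^2 dx + ∫_0^L u'(x)^2 dx.
Compute u'(x) = 9*x**2 + 2*x + 1.
Then u(x)^2 = 9*x**6 + 6*x**5 + 7*x**4 + 2*x**3 + x**2 and u'(x)^2 = 81*x**4 + 36*x**3 + 22*x**2 + 4*x + 1.
Integrate each monomial from 0 to 2 using ∫_0^2 c·x^n dx = c·2^(n+1)/(n+1):
  ∫_0^2 u(x)^2 dx = ∫_0^2 (9*x^6 + 6*x^5 + 7*x^4 + 2*x^3 + x^2) dx. Term by term:
    ∫_0^2 9*x^6 dx = 1152/7;  ∫_0^2 6*x^5 dx = 64;  ∫_0^2 7*x^4 dx = 224/5;
    ∫_0^2 2*x^3 dx = 8;  ∫_0^2 x^2 dx = 8/3.
  Sum: 1152/7 + 64 + 224/5 + 8 + 8/3 = 29824/105.
  ∫_0^2 u'(x)^2 dx = ∫_0^2 (81*x^4 + 36*x^3 + 22*x^2 + 4*x + 1) dx. Term by term:
    ∫_0^2 81*x^4 dx = 2592/5;  ∫_0^2 36*x^3 dx = 144;  ∫_0^2 22*x^2 dx = 176/3;
    ∫_0^2 4*x dx = 8;  ∫_0^2 1 dx = 2.
  Sum: 2592/5 + 144 + 176/3 + 8 + 2 = 10966/15.
Adding: ||u||_{H^1}^2 = 29824/105 + 10966/15 = 106586/105.


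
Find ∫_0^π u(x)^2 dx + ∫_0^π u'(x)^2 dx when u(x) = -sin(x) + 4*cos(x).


||u||_{H^1(0,π)}^2 = 17*π

u'(x) = -4*sin(x) - cos(x).
Expand u² and (u')² and integrate term by term on (0, π), using: for integers n ≥ 1, ∫_0^π sin²(nx) dx = ∫_0^π cos²(nx) dx = π/2; for n ≠ n', ∫_0^π sin(nx)sin(n'x) dx = ∫_0^π cos(nx)cos(n'x) dx = 0; and by product-to-sum, ∫_0^π sin(nx)cos(n'x) dx = ½∫_0^π [sin((n+n')x) + sin((n−n')x)] dx, which is 0 when n+n' is even and 2n/(n²−n'²) when n+n' is odd (it need not vanish on (0, π)).
  u² squared terms: (-1)²·∫sin(x)² dx = 1·π/2 = π/2;  (4)²·∫cos(x)² dx = 16·π/2 = 8*π.
  u² cross terms: 2·(-1)·(4)·∫sin(x)·cos(x) dx = -8·(0) = 0.
  So ∫_0^π u² dx = π/2 + 8*π + 0 = 17*π/2.
  (u')² squared terms: (-1)²·∫cos(x)² dx = 1·π/2 = π/2;  (-4)²·∫sin(x)² dx = 16·π/2 = 8*π.
  (u')² cross terms: 2·(-1)·(-4)·∫cos(x)·sin(x) dx = 8·(0) = 0.
  So ∫_0^π (u')² dx = π/2 + 8*π + 0 = 17*π/2.
||u||_{H^1}^2 = (17*π/2) + (17*π/2) = 17*π.


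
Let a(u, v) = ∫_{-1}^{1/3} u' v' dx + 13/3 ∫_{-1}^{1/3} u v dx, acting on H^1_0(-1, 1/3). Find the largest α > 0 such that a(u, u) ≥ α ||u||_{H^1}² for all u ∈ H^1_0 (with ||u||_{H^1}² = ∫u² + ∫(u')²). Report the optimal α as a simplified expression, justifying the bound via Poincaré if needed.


α = 1

Coercivity of a(·,·) on H^1_0(-1, 1/3) means a(u, u) ≥ α ||u||_{H^1}² for every u ∈ H^1_0.
The interval has length L = 4/3, and Poincaré/coercivity depend only on L. Here a(u, u) = ∫(u')² + (13/3)·∫u².
Here c = 13/3 ≥ 1, so a(u,u) = ∫(u')² + c∫u² ≥ ∫(u')² + ∫u² = ||u||_{H^1}², i.e. α = 1 works. No larger α is possible: a(u,u) ≥ α||u||_{H^1}² means (1−α)∫(u')² ≥ (α−c)∫u², and for the modes u_n = sin(nπ(x−x₀)/L) (x₀ the left endpoint) one has ∫u_n²/∫(u_n')² = (L/(nπ))² → 0, so a(u_n,u_n)/||u_n||_{H^1}² → 1. Hence the optimal constant is α = 1.
Therefore α = 1.
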